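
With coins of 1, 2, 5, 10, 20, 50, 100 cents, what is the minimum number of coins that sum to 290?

5

Greedy: take as many of the largest coin as possible, then repeat with the remainder.
290 − 2×100→90 − 1×50→40 − 2×20→0
Total coins = 2 + 1 + 2 = 5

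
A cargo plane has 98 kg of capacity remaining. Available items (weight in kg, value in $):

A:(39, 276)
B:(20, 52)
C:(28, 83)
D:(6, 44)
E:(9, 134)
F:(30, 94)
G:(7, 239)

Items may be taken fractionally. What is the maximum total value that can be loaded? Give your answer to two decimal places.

Greedy by value/weight ratio, highest first.
Order: G (239/7=34.14) > E (134/9=14.89) > D (44/6=7.33) > A (276/39=7.08) > F (94/30=3.13) > C (83/28=2.96) > B (52/20=2.60)
Fill: take G (7 @ 239) → take E (9 @ 134) → take D (6 @ 44) → take A (39 @ 276) → take F (30 @ 94) → take 7/28 of C → 20.75; 98/98 used.
Total value = 807.75

807.75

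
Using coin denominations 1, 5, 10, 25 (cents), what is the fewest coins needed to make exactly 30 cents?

2

Use the largest denomination that fits, subtract, and repeat.
30 − 1×25→5 − 1×5→0
Total coins = 1 + 1 = 2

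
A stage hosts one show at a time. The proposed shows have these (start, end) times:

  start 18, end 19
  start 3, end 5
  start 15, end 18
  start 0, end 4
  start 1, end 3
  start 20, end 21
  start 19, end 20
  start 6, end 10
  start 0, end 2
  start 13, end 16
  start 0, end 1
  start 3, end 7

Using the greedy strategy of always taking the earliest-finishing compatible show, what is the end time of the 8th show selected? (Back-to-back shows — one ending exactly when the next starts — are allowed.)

21

Sorted by end: (0,1)  (0,2)  (1,3)  (0,4)  (3,5)  (3,7)  (6,10)  (13,16)  (15,18)  (18,19)  (19,20)  (20,21)
take (0,1); take (1,3); take (3,5); take (6,10); take (13,16); take (18,19); take (19,20); take (20,21).
Selected: (0,1) (1,3) (3,5) (6,10) (13,16) (18,19) (19,20) (20,21)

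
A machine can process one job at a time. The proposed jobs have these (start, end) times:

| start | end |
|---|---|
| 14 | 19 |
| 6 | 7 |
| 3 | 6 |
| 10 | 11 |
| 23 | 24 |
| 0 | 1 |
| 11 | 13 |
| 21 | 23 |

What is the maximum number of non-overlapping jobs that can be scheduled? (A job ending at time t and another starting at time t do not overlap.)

8

Sorted by end: (0,1)  (3,6)  (6,7)  (10,11)  (11,13)  (14,19)  (21,23)  (23,24)
take (0,1); take (3,6); take (6,7); take (10,11); take (11,13); take (14,19); take (21,23); take (23,24).
Selected 8 jobs.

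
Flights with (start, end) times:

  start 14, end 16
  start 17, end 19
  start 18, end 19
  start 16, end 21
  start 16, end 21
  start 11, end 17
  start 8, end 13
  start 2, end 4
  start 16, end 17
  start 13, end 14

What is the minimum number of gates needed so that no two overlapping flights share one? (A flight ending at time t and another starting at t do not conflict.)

4

Count concurrent intervals with a sweep; the peak is the room count.
Events (time:±→running): 2:+→1 4:-→0 8:+→1 11:+→2 13:-→1 13:+→2 14:-→1 14:+→2 16:-→1 16:+→2 16:+→3 16:+→4 … peak 4.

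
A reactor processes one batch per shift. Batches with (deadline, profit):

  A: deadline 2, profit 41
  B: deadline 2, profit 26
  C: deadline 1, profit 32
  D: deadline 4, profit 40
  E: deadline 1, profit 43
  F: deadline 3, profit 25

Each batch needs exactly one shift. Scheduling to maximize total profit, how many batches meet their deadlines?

Take jobs in profit order; each goes to the latest open slot no later than its deadline.
By profit: E(d1,43), A(d2,41), D(d4,40), C(d1,32), B(d2,26), F(d3,25)
E→slot 1; A→slot 2; D→slot 4; C skipped; B skipped; F→slot 3.
4 of 6 scheduled.

4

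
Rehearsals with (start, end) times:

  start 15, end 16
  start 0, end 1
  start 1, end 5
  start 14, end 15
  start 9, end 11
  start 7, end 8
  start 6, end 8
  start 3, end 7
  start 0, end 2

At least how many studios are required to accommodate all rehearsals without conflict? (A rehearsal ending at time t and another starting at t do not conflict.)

Count concurrent intervals with a sweep; the peak is the room count.
Events (time:±→running): 0:+→1 0:+→2 … peak 2.

2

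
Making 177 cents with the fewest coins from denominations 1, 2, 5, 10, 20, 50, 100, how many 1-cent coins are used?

177 = 1×100 + 1×50 + 1×20 + 1×5 + 1×2
Count of 1: 0

0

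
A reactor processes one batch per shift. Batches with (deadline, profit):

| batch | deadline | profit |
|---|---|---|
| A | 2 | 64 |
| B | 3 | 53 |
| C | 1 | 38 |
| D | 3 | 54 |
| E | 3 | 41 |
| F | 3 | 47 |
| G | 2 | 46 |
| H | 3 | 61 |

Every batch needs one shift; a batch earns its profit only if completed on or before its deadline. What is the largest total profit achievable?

179

Profit order: A=64 H=61 D=54 B=53 F=47 G=46 E=41 C=38
Assign: A→slot 2, H→slot 3, D→slot 1, B skipped, F skipped, G skipped, E skipped, C skipped.
Slots: [1:D] [2:A] [3:H]
Profit = 54 + 64 + 61 = 179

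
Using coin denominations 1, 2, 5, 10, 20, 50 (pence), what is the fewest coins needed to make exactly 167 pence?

6

167 − 3×50→17 − 1×10→7 − 1×5→2 − 1×2→0
Total coins = 3 + 1 + 1 + 1 = 6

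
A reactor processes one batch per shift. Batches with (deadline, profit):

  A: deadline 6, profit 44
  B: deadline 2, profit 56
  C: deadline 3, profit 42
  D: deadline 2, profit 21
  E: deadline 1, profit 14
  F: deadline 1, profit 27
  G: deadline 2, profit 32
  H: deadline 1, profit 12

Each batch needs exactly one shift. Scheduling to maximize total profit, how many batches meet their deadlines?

Sort by profit descending; place each in the latest free slot ≤ its deadline.
By profit: B(d2,56), A(d6,44), C(d3,42), G(d2,32), F(d1,27), D(d2,21), E(d1,14), H(d1,12)
B→slot 2; A→slot 6; C→slot 3; G→slot 1; F skipped; D skipped; E skipped; H skipped.
4 of 8 scheduled.

4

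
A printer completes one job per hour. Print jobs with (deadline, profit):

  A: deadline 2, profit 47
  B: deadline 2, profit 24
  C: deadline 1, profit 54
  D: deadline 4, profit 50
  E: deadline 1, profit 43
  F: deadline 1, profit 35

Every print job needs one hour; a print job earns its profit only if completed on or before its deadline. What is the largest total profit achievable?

151

Sort by profit descending; place each in the latest free slot ≤ its deadline.
By profit: C(d1,54), D(d4,50), A(d2,47), E(d1,43), F(d1,35), B(d2,24)
C→slot 1; D→slot 4; A→slot 2; E skipped; F skipped; B skipped.
Profit = 54 + 47 + 50 = 151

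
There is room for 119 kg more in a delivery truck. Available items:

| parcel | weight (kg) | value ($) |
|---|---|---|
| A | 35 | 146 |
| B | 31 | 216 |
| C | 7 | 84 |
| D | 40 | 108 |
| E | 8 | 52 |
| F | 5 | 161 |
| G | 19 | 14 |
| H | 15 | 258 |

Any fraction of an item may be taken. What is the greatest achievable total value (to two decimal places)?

Ratios (sorted): F 32.20, H 17.20, C 12.00, B 6.97, E 6.50, A 4.17, D 2.70, G 0.74
take F (5 @ 161); take H (15 @ 258); take C (7 @ 84); take B (31 @ 216); take E (8 @ 52); take A (35 @ 146); take 18/40 of D → 48.60. Capacity used 119/119.
Total value = 965.60

965.60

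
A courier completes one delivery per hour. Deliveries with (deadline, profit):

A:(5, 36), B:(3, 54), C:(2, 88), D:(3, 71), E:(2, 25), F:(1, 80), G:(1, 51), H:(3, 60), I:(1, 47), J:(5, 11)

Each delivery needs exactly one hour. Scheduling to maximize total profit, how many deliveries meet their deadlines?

Sort by profit descending; place each in the latest free slot ≤ its deadline.
By profit: C(d2,88), F(d1,80), D(d3,71), H(d3,60), B(d3,54), G(d1,51), I(d1,47), A(d5,36), E(d2,25), J(d5,11)
C→slot 2; F→slot 1; D→slot 3; H skipped; B skipped; G skipped; I skipped; A→slot 5; E skipped; J→slot 4.
5 of 10 scheduled.

5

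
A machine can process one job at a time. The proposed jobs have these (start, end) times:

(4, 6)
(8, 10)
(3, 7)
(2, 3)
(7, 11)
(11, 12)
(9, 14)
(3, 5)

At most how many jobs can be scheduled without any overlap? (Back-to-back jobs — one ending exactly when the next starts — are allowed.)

4

Order by finish time; keep every interval that doesn't clash with the previous kept one.
By end time: (2,3), (3,5), (4,6), (3,7), (8,10), (7,11), (11,12), (9,14).
Pick (2,3); next start ≥ 3 → (3,5); next start ≥ 5 → (8,10); next start ≥ 10 → (11,12).
Selected 4 jobs.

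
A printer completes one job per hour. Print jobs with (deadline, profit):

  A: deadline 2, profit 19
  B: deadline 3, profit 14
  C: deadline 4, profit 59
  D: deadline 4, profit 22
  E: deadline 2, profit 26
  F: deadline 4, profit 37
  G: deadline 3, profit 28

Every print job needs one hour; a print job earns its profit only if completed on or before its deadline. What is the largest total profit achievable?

150

By profit: C(d4,59), F(d4,37), G(d3,28), E(d2,26), D(d4,22), A(d2,19), B(d3,14)
C→slot 4; F→slot 3; G→slot 2; E→slot 1; D skipped; A skipped; B skipped.
Profit = 26 + 28 + 37 + 59 = 150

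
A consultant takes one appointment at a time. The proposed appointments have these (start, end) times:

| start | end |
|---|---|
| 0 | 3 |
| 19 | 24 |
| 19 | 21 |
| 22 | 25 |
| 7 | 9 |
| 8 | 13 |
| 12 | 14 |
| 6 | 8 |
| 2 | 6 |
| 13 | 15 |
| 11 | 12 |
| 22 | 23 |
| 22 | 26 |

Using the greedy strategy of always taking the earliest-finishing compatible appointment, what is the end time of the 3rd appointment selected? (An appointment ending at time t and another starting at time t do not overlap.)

By end time: (0,3), (2,6), (6,8), (7,9), (11,12), (8,13), (12,14), (13,15), (19,21), (22,23), (19,24), (22,25), (22,26).
Pick (0,3); next start ≥ 3 → (6,8); next start ≥ 8 → (11,12); next start ≥ 12 → (12,14); next start ≥ 14 → (19,21); next start ≥ 21 → (22,23).
Selected: (0,3) (6,8) (11,12) (12,14) (19,21) (22,23)

12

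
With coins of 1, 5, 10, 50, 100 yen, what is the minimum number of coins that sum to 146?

Greedy: take as many of the largest coin as possible, then repeat with the remainder.
146 = 1×100 + 4×10 + 1×5 + 1×1
Total coins = 1 + 4 + 1 + 1 = 7

7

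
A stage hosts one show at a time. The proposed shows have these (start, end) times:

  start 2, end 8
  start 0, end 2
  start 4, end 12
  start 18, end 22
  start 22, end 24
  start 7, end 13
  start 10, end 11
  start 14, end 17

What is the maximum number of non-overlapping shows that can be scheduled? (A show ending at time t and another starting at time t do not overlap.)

Greedy by earliest finish: after sorting by end time, pick each interval compatible with the last pick.
Sorted by end: (0,2)  (2,8)  (10,11)  (4,12)  (7,13)  (14,17)  (18,22)  (22,24)
take (0,2); take (2,8); take (10,11); skip (4,12); take (14,17); take (18,22); take (22,24).
Selected 6 shows.

6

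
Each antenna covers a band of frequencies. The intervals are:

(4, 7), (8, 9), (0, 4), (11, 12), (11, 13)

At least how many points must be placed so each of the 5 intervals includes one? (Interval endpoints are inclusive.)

3

Process intervals by earliest right end; each time one isn't hit yet, stab at its right endpoint.
Sorted: [0,4] [4,7] [8,9] [11,12] [11,13]
{[0,4],[4,7]} hit by 4; {[8,9]} hit by 9; {[11,12],[11,13]} hit by 12.
Points: 4, 9, 12 (3 total).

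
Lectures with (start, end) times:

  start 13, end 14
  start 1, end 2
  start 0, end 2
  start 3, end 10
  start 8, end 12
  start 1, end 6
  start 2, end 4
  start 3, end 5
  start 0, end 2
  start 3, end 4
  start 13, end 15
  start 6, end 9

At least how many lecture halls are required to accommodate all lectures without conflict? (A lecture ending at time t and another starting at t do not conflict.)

Count concurrent intervals with a sweep; the peak is the room count.
starts: [0, 0, 1, 1, 2, 3, 3, 3, 6, 8, 13, 13]
ends:   [2, 2, 2, 4, 4, 5, 6, 9, 10, 12, 14, 15]
s0→1 s0→2 s1→3 s1→4 e2→3 e2→2 e2→1 s2→2 s3→3 s3→4 s3→5  — peak 5.

5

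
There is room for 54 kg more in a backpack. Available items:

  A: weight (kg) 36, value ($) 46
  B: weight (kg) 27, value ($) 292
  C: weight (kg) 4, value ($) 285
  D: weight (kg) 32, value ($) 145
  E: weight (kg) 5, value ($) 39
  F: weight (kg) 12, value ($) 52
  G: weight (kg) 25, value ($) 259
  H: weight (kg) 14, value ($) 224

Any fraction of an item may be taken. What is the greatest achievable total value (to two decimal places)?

Ratios (sorted): C 71.25, H 16.00, B 10.81, G 10.36, E 7.80, D 4.53, F 4.33, A 1.28
take C (4 @ 285); take H (14 @ 224); take B (27 @ 292); take 9/25 of G → 93.24. Capacity used 54/54.
Total value = 894.24

894.24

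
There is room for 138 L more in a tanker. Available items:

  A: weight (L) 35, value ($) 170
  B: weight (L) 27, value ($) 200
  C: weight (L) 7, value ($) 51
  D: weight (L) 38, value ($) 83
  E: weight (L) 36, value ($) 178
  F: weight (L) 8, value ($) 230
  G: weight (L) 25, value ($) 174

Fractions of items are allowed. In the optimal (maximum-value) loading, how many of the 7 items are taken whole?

6

Sort by value per unit weight and fill in that order.
Order: F (230/8=28.75) > B (200/27=7.41) > C (51/7=7.29) > G (174/25=6.96) > E (178/36=4.94) > A (170/35=4.86) > D (83/38=2.18)
Fill: take F (8 @ 230) → take B (27 @ 200) → take C (7 @ 51) → take G (25 @ 174) → take E (36 @ 178) → take A (35 @ 170); 138/138 used.
6 item(s) taken whole.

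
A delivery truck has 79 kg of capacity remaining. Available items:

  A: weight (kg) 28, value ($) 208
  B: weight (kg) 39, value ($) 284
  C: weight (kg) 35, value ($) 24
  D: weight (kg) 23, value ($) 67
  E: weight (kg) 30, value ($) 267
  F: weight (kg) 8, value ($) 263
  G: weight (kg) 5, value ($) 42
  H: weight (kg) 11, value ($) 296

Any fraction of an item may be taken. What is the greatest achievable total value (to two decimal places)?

Sort by value per unit weight and fill in that order.
Order: F (263/8=32.88) > H (296/11=26.91) > E (267/30=8.90) > G (42/5=8.40) > A (208/28=7.43) > B (284/39=7.28) > D (67/23=2.91) > C (24/35=0.69)
Fill: take F (8 @ 263) → take H (11 @ 296) → take E (30 @ 267) → take G (5 @ 42) → take 25/28 of A → 185.71; 79/79 used.
Total value = 1053.71

1053.71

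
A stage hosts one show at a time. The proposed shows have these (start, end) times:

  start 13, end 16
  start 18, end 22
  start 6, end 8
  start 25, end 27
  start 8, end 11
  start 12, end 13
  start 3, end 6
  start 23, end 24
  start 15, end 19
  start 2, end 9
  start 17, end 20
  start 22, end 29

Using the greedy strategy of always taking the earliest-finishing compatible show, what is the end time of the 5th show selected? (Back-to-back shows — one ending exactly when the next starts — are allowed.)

Sort by end time and greedily take each interval whose start is ≥ the last chosen end.
By end time: (3,6), (6,8), (2,9), (8,11), (12,13), (13,16), (15,19), (17,20), (18,22), (23,24), (25,27), (22,29).
Pick (3,6); next start ≥ 6 → (6,8); next start ≥ 8 → (8,11); next start ≥ 11 → (12,13); next start ≥ 13 → (13,16); next start ≥ 16 → (17,20); next start ≥ 20 → (23,24); next start ≥ 24 → (25,27).
Selected: (3,6) (6,8) (8,11) (12,13) (13,16) (17,20) (23,24) (25,27)

16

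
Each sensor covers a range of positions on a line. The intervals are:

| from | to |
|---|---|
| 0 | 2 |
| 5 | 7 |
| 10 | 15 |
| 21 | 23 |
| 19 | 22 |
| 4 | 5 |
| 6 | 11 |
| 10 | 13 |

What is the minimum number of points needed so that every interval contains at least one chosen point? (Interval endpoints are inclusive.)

4

Sort by right endpoint; whenever an interval is uncovered, place a point at its right end.
By right end: [0,2]  [4,5]  [5,7]  [6,11]  [10,13]  [10,15]  [19,22]  [21,23]
[0,2] uncovered → point at 2; [4,5] uncovered → point at 5; [6,11] uncovered → point at 11; [19,22] uncovered → point at 22.
Points: 2, 5, 11, 22 (4 total).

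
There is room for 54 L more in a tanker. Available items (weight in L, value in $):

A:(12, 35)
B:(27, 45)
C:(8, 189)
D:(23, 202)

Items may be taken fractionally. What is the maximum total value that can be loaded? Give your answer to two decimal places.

Greedy by value/weight ratio, highest first.
Order: C (189/8=23.62) > D (202/23=8.78) > A (35/12=2.92) > B (45/27=1.67)
Fill: take C (8 @ 189) → take D (23 @ 202) → take A (12 @ 35) → take 11/27 of B → 18.33; 54/54 used.
Total value = 444.33

444.33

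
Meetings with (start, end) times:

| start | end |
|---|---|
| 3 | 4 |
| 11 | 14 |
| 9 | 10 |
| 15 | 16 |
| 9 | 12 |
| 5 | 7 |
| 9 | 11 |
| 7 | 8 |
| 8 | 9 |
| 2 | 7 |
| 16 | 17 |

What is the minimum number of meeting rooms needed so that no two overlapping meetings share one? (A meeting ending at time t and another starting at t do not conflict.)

3

Count concurrent intervals with a sweep; the peak is the room count.
starts: [2, 3, 5, 7, 8, 9, 9, 9, 11, 15, 16]
ends:   [4, 7, 7, 8, 9, 10, 11, 12, 14, 16, 17]
s2→1 s3→2 e4→1 s5→2 e7→1 e7→0 s7→1 e8→0 s8→1 e9→0 s9→1 s9→2 s9→3  — peak 3.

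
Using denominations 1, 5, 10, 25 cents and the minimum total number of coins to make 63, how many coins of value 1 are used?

3

Use the largest denomination that fits, subtract, and repeat.
63 − 2×25→13 − 1×10→3 − 3×1→0
Count of 1: 3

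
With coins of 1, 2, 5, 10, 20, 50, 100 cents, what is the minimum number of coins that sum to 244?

6

Greedy: take as many of the largest coin as possible, then repeat with the remainder.
244 − 2×100→44 − 2×20→4 − 2×2→0
Total coins = 2 + 2 + 2 = 6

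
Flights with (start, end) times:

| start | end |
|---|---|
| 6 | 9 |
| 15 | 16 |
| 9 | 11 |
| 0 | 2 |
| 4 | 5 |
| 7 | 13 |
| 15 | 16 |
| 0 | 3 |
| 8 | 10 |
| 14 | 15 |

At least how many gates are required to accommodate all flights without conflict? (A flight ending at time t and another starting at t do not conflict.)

3

Count concurrent intervals with a sweep; the peak is the room count.
Events (time:±→running): 0:+→1 0:+→2 2:-→1 3:-→0 4:+→1 5:-→0 6:+→1 7:+→2 8:+→3 … peak 3.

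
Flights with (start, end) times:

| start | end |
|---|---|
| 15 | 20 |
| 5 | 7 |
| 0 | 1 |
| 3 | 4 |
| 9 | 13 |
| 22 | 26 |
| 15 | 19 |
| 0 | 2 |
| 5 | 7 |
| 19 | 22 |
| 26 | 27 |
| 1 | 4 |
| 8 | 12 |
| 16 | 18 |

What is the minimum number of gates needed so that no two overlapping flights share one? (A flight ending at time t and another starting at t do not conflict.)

The answer is the maximum number of intervals overlapping at any instant.
starts: [0, 0, 1, 3, 5, 5, 8, 9, 15, 15, 16, 19, 22, 26]
ends:   [1, 2, 4, 4, 7, 7, 12, 13, 18, 19, 20, 22, 26, 27]
s0→1 s0→2 e1→1 s1→2 e2→1 s3→2 e4→1 e4→0 s5→1 s5→2 e7→1 e7→0 s8→1 s9→2 e12→1 e13→0 s15→1 s15→2 s16→3  — peak 3.

3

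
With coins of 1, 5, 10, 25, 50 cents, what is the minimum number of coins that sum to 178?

Use the largest denomination that fits, subtract, and repeat.
178 = 3×50 + 1×25 + 3×1
Total coins = 3 + 1 + 3 = 7

7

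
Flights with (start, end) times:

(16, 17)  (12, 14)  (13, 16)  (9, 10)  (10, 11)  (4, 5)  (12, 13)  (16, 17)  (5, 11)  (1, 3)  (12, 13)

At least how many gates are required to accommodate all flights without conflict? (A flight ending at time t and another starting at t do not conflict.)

3

Count concurrent intervals with a sweep; the peak is the room count.
Events (time:±→running): 1:+→1 3:-→0 4:+→1 5:-→0 5:+→1 9:+→2 10:-→1 10:+→2 11:-→1 11:-→0 12:+→1 12:+→2 12:+→3 … peak 3.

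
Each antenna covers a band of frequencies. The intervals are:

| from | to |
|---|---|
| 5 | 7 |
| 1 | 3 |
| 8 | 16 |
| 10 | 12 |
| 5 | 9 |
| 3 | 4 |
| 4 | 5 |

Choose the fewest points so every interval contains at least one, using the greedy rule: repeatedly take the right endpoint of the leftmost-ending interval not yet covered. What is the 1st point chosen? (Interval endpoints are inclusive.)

3

Sort by right endpoint; whenever an interval is uncovered, place a point at its right end.
By right end: [1,3]  [3,4]  [4,5]  [5,7]  [5,9]  [10,12]  [8,16]
[1,3] uncovered → point at 3; [4,5] uncovered → point at 5; [10,12] uncovered → point at 12.
Points: 3, 5, 12 (3 total).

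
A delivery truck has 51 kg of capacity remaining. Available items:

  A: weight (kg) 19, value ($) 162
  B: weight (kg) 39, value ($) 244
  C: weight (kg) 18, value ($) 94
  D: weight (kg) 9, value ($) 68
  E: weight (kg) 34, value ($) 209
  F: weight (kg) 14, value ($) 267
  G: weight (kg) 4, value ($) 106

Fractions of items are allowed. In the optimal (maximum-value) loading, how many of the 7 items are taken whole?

4

Order: G (106/4=26.50) > F (267/14=19.07) > A (162/19=8.53) > D (68/9=7.56) > B (244/39=6.26) > E (209/34=6.15) > C (94/18=5.22)
Fill: take G (4 @ 106) → take F (14 @ 267) → take A (19 @ 162) → take D (9 @ 68) → take 5/39 of B → 31.28; 51/51 used.
4 item(s) taken whole; one partial (take 5/39 of B).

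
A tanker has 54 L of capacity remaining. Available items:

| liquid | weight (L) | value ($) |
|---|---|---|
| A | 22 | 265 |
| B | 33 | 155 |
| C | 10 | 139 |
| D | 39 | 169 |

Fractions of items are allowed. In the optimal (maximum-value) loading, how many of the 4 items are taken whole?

Greedy by value/weight ratio, highest first.
Order: C (139/10=13.90) > A (265/22=12.05) > B (155/33=4.70) > D (169/39=4.33)
Fill: take C (10 @ 139) → take A (22 @ 265) → take 22/33 of B → 103.33; 54/54 used.
2 item(s) taken whole; one partial (take 22/33 of B).

2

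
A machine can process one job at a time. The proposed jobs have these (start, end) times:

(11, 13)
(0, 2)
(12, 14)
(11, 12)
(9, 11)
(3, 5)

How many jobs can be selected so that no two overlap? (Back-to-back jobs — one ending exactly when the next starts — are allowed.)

Sorted by end: (0,2)  (3,5)  (9,11)  (11,12)  (11,13)  (12,14)
take (0,2); take (3,5); take (9,11); take (11,12); take (12,14).
Selected 5 jobs.

5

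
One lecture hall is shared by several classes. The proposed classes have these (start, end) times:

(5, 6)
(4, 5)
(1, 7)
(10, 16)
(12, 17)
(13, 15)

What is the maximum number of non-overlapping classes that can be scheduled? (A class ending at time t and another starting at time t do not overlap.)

3

By end time: (4,5), (5,6), (1,7), (13,15), (10,16), (12,17).
Pick (4,5); next start ≥ 5 → (5,6); next start ≥ 6 → (13,15).
Selected 3 classes.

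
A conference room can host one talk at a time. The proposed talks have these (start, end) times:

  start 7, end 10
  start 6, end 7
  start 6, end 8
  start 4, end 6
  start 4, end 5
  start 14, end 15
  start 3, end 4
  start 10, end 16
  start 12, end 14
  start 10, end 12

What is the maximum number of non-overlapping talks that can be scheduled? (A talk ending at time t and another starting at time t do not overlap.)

Sorted by end: (3,4)  (4,5)  (4,6)  (6,7)  (6,8)  (7,10)  (10,12)  (12,14)  (14,15)  (10,16)
take (3,4); take (4,5); take (6,7); take (7,10); take (10,12); take (12,14); take (14,15).
Selected 7 talks.

7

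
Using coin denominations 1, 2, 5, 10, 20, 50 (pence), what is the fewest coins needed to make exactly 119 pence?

Greedy: take as many of the largest coin as possible, then repeat with the remainder.
119 − 2×50→19 − 1×10→9 − 1×5→4 − 2×2→0
Total coins = 2 + 1 + 1 + 2 = 6

6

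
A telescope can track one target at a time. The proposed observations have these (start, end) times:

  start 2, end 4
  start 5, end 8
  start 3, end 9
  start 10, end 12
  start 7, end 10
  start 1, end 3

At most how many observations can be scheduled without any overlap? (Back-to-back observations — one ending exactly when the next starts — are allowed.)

By end time: (1,3), (2,4), (5,8), (3,9), (7,10), (10,12).
Pick (1,3); next start ≥ 3 → (5,8); next start ≥ 8 → (10,12).
Selected 3 observations.

3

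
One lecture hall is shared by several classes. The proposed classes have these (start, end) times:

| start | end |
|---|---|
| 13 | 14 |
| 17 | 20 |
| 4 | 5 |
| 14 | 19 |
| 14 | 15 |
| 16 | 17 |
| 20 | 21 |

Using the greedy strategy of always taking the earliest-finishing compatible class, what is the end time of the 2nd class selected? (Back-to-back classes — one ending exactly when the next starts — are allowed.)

14

Sorted by end: (4,5)  (13,14)  (14,15)  (16,17)  (14,19)  (17,20)  (20,21)
take (4,5); take (13,14); take (14,15); take (16,17); skip (14,19); take (17,20); take (20,21).
Selected: (4,5) (13,14) (14,15) (16,17) (17,20) (20,21)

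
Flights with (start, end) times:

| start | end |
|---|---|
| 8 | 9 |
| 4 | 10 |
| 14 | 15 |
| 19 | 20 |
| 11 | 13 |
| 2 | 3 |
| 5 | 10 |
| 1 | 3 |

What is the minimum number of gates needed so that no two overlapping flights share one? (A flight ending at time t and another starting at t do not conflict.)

The answer is the maximum number of intervals overlapping at any instant.
starts: [1, 2, 4, 5, 8, 11, 14, 19]
ends:   [3, 3, 9, 10, 10, 13, 15, 20]
s1→1 s2→2 e3→1 e3→0 s4→1 s5→2 s8→3  — peak 3.

3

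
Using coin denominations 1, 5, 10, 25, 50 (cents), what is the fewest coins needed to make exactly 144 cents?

144 − 2×50→44 − 1×25→19 − 1×10→9 − 1×5→4 − 4×1→0
Total coins = 2 + 1 + 1 + 1 + 4 = 9

9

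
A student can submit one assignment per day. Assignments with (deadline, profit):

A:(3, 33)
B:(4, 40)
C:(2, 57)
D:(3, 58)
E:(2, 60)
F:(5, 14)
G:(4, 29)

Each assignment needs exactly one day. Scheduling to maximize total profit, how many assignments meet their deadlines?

5

Take jobs in profit order; each goes to the latest open slot no later than its deadline.
By profit: E(d2,60), D(d3,58), C(d2,57), B(d4,40), A(d3,33), G(d4,29), F(d5,14)
E→slot 2; D→slot 3; C→slot 1; B→slot 4; A skipped; G skipped; F→slot 5.
5 of 7 scheduled.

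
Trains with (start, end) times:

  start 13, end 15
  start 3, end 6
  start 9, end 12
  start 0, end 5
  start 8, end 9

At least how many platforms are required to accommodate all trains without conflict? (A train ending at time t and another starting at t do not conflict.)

The answer is the maximum number of intervals overlapping at any instant.
starts: [0, 3, 8, 9, 13]
ends:   [5, 6, 9, 12, 15]
s0→1 s3→2  — peak 2.

2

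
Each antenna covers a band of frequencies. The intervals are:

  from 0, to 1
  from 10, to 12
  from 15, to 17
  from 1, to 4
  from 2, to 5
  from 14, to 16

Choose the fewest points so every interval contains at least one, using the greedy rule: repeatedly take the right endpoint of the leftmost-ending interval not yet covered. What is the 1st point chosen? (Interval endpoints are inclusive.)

By right end: [0,1]  [1,4]  [2,5]  [10,12]  [14,16]  [15,17]
[0,1] uncovered → point at 1; [2,5] uncovered → point at 5; [10,12] uncovered → point at 12; [14,16] uncovered → point at 16.
Points: 1, 5, 12, 16 (4 total).

1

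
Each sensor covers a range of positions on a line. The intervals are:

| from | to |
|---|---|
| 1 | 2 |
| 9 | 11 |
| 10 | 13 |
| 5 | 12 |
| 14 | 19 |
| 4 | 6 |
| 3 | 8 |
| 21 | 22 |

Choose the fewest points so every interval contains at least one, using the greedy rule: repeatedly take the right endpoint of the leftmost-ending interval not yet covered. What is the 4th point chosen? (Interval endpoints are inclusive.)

Sort by right endpoint; whenever an interval is uncovered, place a point at its right end.
By right end: [1,2]  [4,6]  [3,8]  [9,11]  [5,12]  [10,13]  [14,19]  [21,22]
[1,2] uncovered → point at 2; [4,6] uncovered → point at 6; [9,11] uncovered → point at 11; [14,19] uncovered → point at 19; [21,22] uncovered → point at 22.
Points: 2, 6, 11, 19, 22 (5 total).

19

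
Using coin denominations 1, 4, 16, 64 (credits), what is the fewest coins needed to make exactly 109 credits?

7

109 = 1×64 + 2×16 + 3×4 + 1×1
Total coins = 1 + 2 + 3 + 1 = 7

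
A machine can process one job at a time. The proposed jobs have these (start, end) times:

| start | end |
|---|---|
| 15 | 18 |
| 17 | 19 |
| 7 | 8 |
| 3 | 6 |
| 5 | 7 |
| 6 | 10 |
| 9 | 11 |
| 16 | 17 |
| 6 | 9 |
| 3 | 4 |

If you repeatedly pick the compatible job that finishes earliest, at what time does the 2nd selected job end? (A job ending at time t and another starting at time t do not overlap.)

7

Greedy by earliest finish: after sorting by end time, pick each interval compatible with the last pick.
By end time: (3,4), (3,6), (5,7), (7,8), (6,9), (6,10), (9,11), (16,17), (15,18), (17,19).
Pick (3,4); next start ≥ 4 → (5,7); next start ≥ 7 → (7,8); next start ≥ 8 → (9,11); next start ≥ 11 → (16,17); next start ≥ 17 → (17,19).
Selected: (3,4) (5,7) (7,8) (9,11) (16,17) (17,19)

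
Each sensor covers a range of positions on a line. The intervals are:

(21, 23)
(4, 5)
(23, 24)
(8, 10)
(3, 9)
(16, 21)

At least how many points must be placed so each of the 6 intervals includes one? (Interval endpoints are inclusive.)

4

Process intervals by earliest right end; each time one isn't hit yet, stab at its right endpoint.
By right end: [4,5]  [3,9]  [8,10]  [16,21]  [21,23]  [23,24]
[4,5] uncovered → point at 5; [8,10] uncovered → point at 10; [16,21] uncovered → point at 21; [23,24] uncovered → point at 24.
Points: 5, 10, 21, 24 (4 total).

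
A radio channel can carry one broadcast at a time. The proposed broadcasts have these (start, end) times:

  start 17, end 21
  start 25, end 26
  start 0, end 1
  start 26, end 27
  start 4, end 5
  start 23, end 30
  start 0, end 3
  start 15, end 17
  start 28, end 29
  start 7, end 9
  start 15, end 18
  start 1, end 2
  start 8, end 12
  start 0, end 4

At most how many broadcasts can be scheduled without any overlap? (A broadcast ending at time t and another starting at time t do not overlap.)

9

Sort by end time and greedily take each interval whose start is ≥ the last chosen end.
Sorted by end: (0,1)  (1,2)  (0,3)  (0,4)  (4,5)  (7,9)  (8,12)  (15,17)  (15,18)  (17,21)  (25,26)  (26,27)  (28,29)  (23,30)
take (0,1); take (1,2); skip (0,4); take (4,5); take (7,9); take (15,17); take (17,21); take (25,26); take (26,27); take (28,29); skip (23,30).
Selected 9 broadcasts.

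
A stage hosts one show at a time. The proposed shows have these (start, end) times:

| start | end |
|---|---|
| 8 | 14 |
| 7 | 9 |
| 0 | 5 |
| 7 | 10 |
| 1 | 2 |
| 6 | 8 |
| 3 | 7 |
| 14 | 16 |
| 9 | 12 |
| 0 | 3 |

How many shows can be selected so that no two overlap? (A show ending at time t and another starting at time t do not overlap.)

Order by finish time; keep every interval that doesn't clash with the previous kept one.
Sorted by end: (1,2)  (0,3)  (0,5)  (3,7)  (6,8)  (7,9)  (7,10)  (9,12)  (8,14)  (14,16)
take (1,2); skip (0,3); take (3,7); skip (6,8); take (7,9); take (9,12); take (14,16).
Selected 5 shows.

5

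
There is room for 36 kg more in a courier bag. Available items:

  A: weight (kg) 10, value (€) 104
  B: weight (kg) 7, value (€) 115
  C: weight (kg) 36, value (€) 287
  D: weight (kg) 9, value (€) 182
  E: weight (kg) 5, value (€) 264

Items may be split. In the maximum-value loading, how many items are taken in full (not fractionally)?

4

Sort by value per unit weight and fill in that order.
Order: E (264/5=52.80) > D (182/9=20.22) > B (115/7=16.43) > A (104/10=10.40) > C (287/36=7.97)
Fill: take E (5 @ 264) → take D (9 @ 182) → take B (7 @ 115) → take A (10 @ 104) → take 5/36 of C → 39.86; 36/36 used.
4 item(s) taken whole; one partial (take 5/36 of C).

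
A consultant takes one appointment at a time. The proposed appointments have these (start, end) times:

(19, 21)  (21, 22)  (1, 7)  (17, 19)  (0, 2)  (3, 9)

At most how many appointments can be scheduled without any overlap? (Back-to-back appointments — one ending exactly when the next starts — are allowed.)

Order by finish time; keep every interval that doesn't clash with the previous kept one.
Sorted by end: (0,2)  (1,7)  (3,9)  (17,19)  (19,21)  (21,22)
take (0,2); take (3,9); take (17,19); take (19,21); take (21,22).
Selected 5 appointments.

5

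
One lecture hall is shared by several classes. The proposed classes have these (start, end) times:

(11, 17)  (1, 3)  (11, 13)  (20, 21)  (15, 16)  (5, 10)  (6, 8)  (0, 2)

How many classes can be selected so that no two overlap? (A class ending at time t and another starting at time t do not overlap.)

5

Sorted by end: (0,2)  (1,3)  (6,8)  (5,10)  (11,13)  (15,16)  (11,17)  (20,21)
take (0,2); skip (1,3); take (6,8); skip (5,10); take (11,13); take (15,16); take (20,21).
Selected 5 classes.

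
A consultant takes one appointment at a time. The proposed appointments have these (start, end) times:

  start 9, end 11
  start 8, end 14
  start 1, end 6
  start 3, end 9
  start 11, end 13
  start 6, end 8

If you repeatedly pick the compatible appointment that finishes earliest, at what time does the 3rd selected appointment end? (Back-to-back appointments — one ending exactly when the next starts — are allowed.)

11

Greedy by earliest finish: after sorting by end time, pick each interval compatible with the last pick.
By end time: (1,6), (6,8), (3,9), (9,11), (11,13), (8,14).
Pick (1,6); next start ≥ 6 → (6,8); next start ≥ 8 → (9,11); next start ≥ 11 → (11,13).
Selected: (1,6) (6,8) (9,11) (11,13)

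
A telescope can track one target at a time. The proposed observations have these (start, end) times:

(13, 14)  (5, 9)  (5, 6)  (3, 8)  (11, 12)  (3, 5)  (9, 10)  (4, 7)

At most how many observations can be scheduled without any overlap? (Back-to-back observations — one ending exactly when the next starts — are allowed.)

Greedy by earliest finish: after sorting by end time, pick each interval compatible with the last pick.
By end time: (3,5), (5,6), (4,7), (3,8), (5,9), (9,10), (11,12), (13,14).
Pick (3,5); next start ≥ 5 → (5,6); next start ≥ 6 → (9,10); next start ≥ 10 → (11,12); next start ≥ 12 → (13,14).
Selected 5 observations.

5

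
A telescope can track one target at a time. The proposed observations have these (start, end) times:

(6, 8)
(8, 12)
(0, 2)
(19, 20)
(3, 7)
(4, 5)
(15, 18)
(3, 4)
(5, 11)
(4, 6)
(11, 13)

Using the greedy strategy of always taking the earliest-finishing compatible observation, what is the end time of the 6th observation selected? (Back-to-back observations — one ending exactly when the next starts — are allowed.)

18

Sort by end time and greedily take each interval whose start is ≥ the last chosen end.
By end time: (0,2), (3,4), (4,5), (4,6), (3,7), (6,8), (5,11), (8,12), (11,13), (15,18), (19,20).
Pick (0,2); next start ≥ 2 → (3,4); next start ≥ 4 → (4,5); next start ≥ 5 → (6,8); next start ≥ 8 → (8,12); next start ≥ 12 → (15,18); next start ≥ 18 → (19,20).
Selected: (0,2) (3,4) (4,5) (6,8) (8,12) (15,18) (19,20)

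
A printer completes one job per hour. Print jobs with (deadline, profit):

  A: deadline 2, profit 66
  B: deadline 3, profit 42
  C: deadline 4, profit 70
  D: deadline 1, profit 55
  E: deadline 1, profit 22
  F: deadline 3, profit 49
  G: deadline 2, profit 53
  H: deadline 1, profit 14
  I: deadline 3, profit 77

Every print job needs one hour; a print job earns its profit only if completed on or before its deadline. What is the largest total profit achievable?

By profit: I(d3,77), C(d4,70), A(d2,66), D(d1,55), G(d2,53), F(d3,49), B(d3,42), E(d1,22), H(d1,14)
I→slot 3; C→slot 4; A→slot 2; D→slot 1; G skipped; F skipped; B skipped; E skipped; H skipped.
Profit = 55 + 66 + 77 + 70 = 268

268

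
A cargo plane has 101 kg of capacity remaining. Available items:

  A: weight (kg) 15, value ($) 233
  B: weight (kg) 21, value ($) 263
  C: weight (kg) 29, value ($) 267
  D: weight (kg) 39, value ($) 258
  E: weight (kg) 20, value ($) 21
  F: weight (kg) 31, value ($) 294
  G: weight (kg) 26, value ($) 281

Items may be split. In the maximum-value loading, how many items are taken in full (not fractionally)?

4

Sort by value per unit weight and fill in that order.
Order: A (233/15=15.53) > B (263/21=12.52) > G (281/26=10.81) > F (294/31=9.48) > C (267/29=9.21) > D (258/39=6.62) > E (21/20=1.05)
Fill: take A (15 @ 233) → take B (21 @ 263) → take G (26 @ 281) → take F (31 @ 294) → take 8/29 of C → 73.66; 101/101 used.
4 item(s) taken whole; one partial (take 8/29 of C).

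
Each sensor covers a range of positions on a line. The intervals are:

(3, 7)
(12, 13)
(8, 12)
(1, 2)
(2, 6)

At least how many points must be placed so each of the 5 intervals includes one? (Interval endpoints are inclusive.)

Process intervals by earliest right end; each time one isn't hit yet, stab at its right endpoint.
Sorted: [1,2] [2,6] [3,7] [8,12] [12,13]
{[1,2],[2,6]} hit by 2; {[3,7]} hit by 7; {[8,12],[12,13]} hit by 12.
Points: 2, 7, 12 (3 total).

3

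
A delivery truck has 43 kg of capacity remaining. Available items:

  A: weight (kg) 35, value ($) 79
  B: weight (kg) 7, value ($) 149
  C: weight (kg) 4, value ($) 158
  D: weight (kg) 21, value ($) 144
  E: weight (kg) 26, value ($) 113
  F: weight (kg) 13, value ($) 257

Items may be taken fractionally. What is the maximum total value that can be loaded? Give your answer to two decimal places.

694.29

Greedy by value/weight ratio, highest first.
Ratios (sorted): C 39.50, B 21.29, F 19.77, D 6.86, E 4.35, A 2.26
take C (4 @ 158); take B (7 @ 149); take F (13 @ 257); take 19/21 of D → 130.29. Capacity used 43/43.
Total value = 694.29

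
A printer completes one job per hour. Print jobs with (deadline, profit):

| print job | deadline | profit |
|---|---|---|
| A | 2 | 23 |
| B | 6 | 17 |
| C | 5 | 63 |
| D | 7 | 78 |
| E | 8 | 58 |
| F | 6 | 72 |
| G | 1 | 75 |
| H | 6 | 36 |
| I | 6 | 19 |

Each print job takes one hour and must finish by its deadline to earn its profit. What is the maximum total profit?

424

By profit: D(d7,78), G(d1,75), F(d6,72), C(d5,63), E(d8,58), H(d6,36), A(d2,23), I(d6,19), B(d6,17)
D→slot 7; G→slot 1; F→slot 6; C→slot 5; E→slot 8; H→slot 4; A→slot 2; I→slot 3; B skipped.
Profit = 75 + 23 + 19 + 36 + 63 + 72 + 78 + 58 = 424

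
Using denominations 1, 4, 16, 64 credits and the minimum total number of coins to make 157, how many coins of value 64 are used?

2

Greedy: take as many of the largest coin as possible, then repeat with the remainder.
157 = 2×64 + 1×16 + 3×4 + 1×1
Count of 64: 2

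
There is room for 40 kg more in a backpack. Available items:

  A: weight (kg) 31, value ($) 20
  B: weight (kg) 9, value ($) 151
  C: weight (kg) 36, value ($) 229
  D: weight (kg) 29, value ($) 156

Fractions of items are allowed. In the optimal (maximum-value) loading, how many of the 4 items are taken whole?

Order: B (151/9=16.78) > C (229/36=6.36) > D (156/29=5.38) > A (20/31=0.65)
Fill: take B (9 @ 151) → take 31/36 of C → 197.19; 40/40 used.
1 item(s) taken whole; one partial (take 31/36 of C).

1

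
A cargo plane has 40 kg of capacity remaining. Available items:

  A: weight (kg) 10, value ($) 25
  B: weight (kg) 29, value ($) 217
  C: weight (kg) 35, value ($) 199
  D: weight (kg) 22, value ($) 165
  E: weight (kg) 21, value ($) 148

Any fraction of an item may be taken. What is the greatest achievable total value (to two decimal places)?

Ratios (sorted): D 7.50, B 7.48, E 7.05, C 5.69, A 2.50
take D (22 @ 165); take 18/29 of B → 134.69. Capacity used 40/40.
Total value = 299.69

299.69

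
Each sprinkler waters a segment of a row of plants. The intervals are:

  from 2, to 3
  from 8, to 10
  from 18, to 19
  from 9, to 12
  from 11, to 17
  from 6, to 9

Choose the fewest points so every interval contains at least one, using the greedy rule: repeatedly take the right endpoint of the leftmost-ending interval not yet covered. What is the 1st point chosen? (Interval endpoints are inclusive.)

By right end: [2,3]  [6,9]  [8,10]  [9,12]  [11,17]  [18,19]
[2,3] uncovered → point at 3; [6,9] uncovered → point at 9; [11,17] uncovered → point at 17; [18,19] uncovered → point at 19.
Points: 3, 9, 17, 19 (4 total).

3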